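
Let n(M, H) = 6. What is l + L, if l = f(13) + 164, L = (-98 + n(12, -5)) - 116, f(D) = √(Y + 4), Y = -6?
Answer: -44 + I*√2 ≈ -44.0 + 1.4142*I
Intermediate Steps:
f(D) = I*√2 (f(D) = √(-6 + 4) = √(-2) = I*√2)
L = -208 (L = (-98 + 6) - 116 = -92 - 116 = -208)
l = 164 + I*√2 (l = I*√2 + 164 = 164 + I*√2 ≈ 164.0 + 1.4142*I)
l + L = (164 + I*√2) - 208 = -44 + I*√2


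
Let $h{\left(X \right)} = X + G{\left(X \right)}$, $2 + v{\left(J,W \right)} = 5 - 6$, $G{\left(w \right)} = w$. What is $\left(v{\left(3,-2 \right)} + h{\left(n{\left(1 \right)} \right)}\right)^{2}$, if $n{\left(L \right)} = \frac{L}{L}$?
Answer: $1$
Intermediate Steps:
$n{\left(L \right)} = 1$
$v{\left(J,W \right)} = -3$ ($v{\left(J,W \right)} = -2 + \left(5 - 6\right) = -2 - 1 = -3$)
$h{\left(X \right)} = 2 X$ ($h{\left(X \right)} = X + X = 2 X$)
$\left(v{\left(3,-2 \right)} + h{\left(n{\left(1 \right)} \right)}\right)^{2} = \left(-3 + 2 \cdot 1\right)^{2} = \left(-3 + 2\right)^{2} = \left(-1\right)^{2} = 1$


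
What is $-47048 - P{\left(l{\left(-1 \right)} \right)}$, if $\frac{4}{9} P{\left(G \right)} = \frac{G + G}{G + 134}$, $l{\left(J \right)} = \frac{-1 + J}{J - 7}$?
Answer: $- \frac{16843187}{358} \approx -47048.0$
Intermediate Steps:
$l{\left(J \right)} = \frac{-1 + J}{-7 + J}$
$P{\left(G \right)} = \frac{9 G}{2 \left(134 + G\right)}$ ($P{\left(G \right)} = \frac{9 \frac{G + G}{G + 134}}{4} = \frac{9 \frac{2 G}{134 + G}}{4} = \frac{9 G}{2 \left(134 + G\right)}$)
$-47048 - P{\left(l{\left(-1 \right)} \right)} = -47048 - \frac{9 \frac{-1 - 1}{-7 - 1}}{2 \left(134 + \frac{-1 - 1}{-7 - 1}\right)} = -47048 - \frac{9 \frac{1}{-8} \left(-2\right)}{2 \left(134 + \frac{1}{-8} \left(-2\right)\right)} = -47048 - \frac{9 \left(\left(- \frac{1}{8}\right) \left(-2\right)\right)}{2 \left(134 - - \frac{1}{4}\right)} = -47048 - \frac{9}{2} \cdot \frac{1}{4} \frac{1}{134 + \frac{1}{4}} = -47048 - \frac{9}{2} \cdot \frac{1}{4} \frac{1}{\frac{537}{4}} = -47048 - \frac{9}{2} \cdot \frac{1}{4} \cdot \frac{4}{537} = -47048 - \frac{3}{358} = - \frac{16843187}{358}$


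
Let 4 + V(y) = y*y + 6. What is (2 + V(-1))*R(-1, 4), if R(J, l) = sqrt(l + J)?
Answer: 5*sqrt(3) ≈ 8.6602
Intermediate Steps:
R(J, l) = sqrt(J + l)
V(y) = 2 + y**2 (V(y) = -4 + (y*y + 6) = -4 + (y**2 + 6) = -4 + (6 + y**2) = 2 + y**2)
(2 + V(-1))*R(-1, 4) = (2 + (2 + (-1)**2))*sqrt(-1 + 4) = (2 + (2 + 1))*sqrt(3) = (2 + 3)*sqrt(3) = 5*sqrt(3)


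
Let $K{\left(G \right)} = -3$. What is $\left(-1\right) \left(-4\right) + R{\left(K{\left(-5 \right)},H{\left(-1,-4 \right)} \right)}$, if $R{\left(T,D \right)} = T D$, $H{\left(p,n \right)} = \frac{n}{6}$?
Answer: $6$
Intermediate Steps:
$H{\left(p,n \right)} = \frac{n}{6}$ ($H{\left(p,n \right)} = n \frac{1}{6} = \frac{n}{6}$)
$R{\left(T,D \right)} = D T$
$\left(-1\right) \left(-4\right) + R{\left(K{\left(-5 \right)},H{\left(-1,-4 \right)} \right)} = \left(-1\right) \left(-4\right) + \frac{1}{6} \left(-4\right) \left(-3\right) = 4 - -2 = 4 + 2 = 6$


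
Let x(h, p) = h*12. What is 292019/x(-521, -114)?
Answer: -292019/6252 ≈ -46.708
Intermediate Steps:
x(h, p) = 12*h
292019/x(-521, -114) = 292019/((12*(-521))) = 292019/(-6252) = 292019*(-1/6252) = -292019/6252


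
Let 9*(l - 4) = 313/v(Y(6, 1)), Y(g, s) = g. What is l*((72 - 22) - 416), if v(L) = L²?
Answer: -98149/54 ≈ -1817.6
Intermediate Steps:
l = 1609/324 (l = 4 + (313/(6²))/9 = 4 + (313/36)/9 = 4 + (313*(1/36))/9 = 4 + (⅑)*(313/36) = 4 + 313/324 = 1609/324 ≈ 4.9660)
l*((72 - 22) - 416) = 1609*((72 - 22) - 416)/324 = 1609*(50 - 416)/324 = (1609/324)*(-366) = -98149/54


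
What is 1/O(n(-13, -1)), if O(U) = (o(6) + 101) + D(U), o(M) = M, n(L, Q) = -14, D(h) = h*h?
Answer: 1/303 ≈ 0.0033003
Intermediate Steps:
D(h) = h**2
O(U) = 107 + U**2 (O(U) = (6 + 101) + U**2 = 107 + U**2)
1/O(n(-13, -1)) = 1/(107 + (-14)**2) = 1/(107 + 196) = 1/303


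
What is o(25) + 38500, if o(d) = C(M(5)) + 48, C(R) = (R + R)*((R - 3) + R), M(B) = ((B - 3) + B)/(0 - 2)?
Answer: 38618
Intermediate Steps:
M(B) = 3/2 - B (M(B) = ((-3 + B) + B)/(-2) = (-3 + 2*B)*(-½) = 3/2 - B)
C(R) = 2*R*(-3 + 2*R) (C(R) = (2*R)*((-3 + R) + R) = (2*R)*(-3 + 2*R) = 2*R*(-3 + 2*R))
o(d) = 118 (o(d) = 2*(3/2 - 1*5)*(-3 + 2*(3/2 - 1*5)) + 48 = 2*(3/2 - 5)*(-3 + 2*(3/2 - 5)) + 48 = 2*(-7/2)*(-3 + 2*(-7/2)) + 48 = 2*(-7/2)*(-3 - 7) + 48 = 2*(-7/2)*(-10) + 48 = 70 + 48 = 118)
o(25) + 38500 = 118 + 38500 = 38618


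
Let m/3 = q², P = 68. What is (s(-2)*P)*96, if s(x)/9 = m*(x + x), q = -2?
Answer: -2820096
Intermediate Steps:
m = 12 (m = 3*(-2)² = 3*4 = 12)
s(x) = 216*x (s(x) = 9*(12*(x + x)) = 9*(12*(2*x)) = 9*(24*x) = 216*x)
(s(-2)*P)*96 = ((216*(-2))*68)*96 = -432*68*96 = -29376*96 = -2820096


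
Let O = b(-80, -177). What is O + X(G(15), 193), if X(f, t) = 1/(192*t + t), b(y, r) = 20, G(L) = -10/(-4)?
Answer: 744981/37249 ≈ 20.000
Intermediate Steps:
G(L) = 5/2 (G(L) = -10*(-¼) = 5/2)
O = 20
X(f, t) = 1/(193*t)
O + X(G(15), 193) = 20 + (1/193)/193 = 20 + (1/193)*(1/193) = 20 + 1/37249 = 744981/37249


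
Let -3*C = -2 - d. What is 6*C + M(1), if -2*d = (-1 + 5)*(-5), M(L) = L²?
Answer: 25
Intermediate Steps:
d = 10 (d = -(-1 + 5)*(-5)/2 = -2*(-5) = -½*(-20) = 10)
C = 4 (C = -(-2 - 1*10)/3 = -(-2 - 10)/3 = -⅓*(-12) = 4)
6*C + M(1) = 6*4 + 1² = 24 + 1 = 25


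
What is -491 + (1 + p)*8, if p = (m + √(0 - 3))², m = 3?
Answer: -435 + 48*I*√3 ≈ -435.0 + 83.138*I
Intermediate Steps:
p = (3 + I*√3)² (p = (3 + √(0 - 3))² = (3 + √(-3))² = (3 + I*√3)² ≈ 6.0 + 10.392*I)
-491 + (1 + p)*8 = -491 + (1 + (3 + I*√3)²)*8 = -491 + (8 + 8*(3 + I*√3)²) = -483 + 8*(3 + I*√3)²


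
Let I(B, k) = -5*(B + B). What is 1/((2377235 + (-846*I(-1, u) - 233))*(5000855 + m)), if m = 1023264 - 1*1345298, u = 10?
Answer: 1/11081984048982 ≈ 9.0237e-14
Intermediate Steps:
m = -322034 (m = 1023264 - 1345298 = -322034)
I(B, k) = -10*B
1/((2377235 + (-846*I(-1, u) - 233))*(5000855 + m)) = 1/((2377235 + (-(-8460)*(-1) - 233))*(5000855 - 322034)) = 1/((2377235 + (-846*10 - 233))*4678821) = 1/((2377235 + (-8460 - 233))*4678821) = 1/((2377235 - 8693)*4678821) = 1/(2368542*4678821) = 1/11081984048982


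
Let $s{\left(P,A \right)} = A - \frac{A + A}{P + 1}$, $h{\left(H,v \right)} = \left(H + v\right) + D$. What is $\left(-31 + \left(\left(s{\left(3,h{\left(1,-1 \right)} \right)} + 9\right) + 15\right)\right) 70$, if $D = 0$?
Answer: $-490$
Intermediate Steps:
$h{\left(H,v \right)} = H + v$ ($h{\left(H,v \right)} = \left(H + v\right) + 0 = H + v$)
$s{\left(P,A \right)} = A - \frac{2 A}{1 + P}$
$\left(-31 + \left(\left(s{\left(3,h{\left(1,-1 \right)} \right)} + 9\right) + 15\right)\right) 70 = \left(-31 + \left(\left(\frac{\left(1 - 1\right) \left(-1 + 3\right)}{1 + 3} + 9\right) + 15\right)\right) 70 = \left(-31 + \left(\left(0 \cdot \frac{1}{4} \cdot 2 + 9\right) + 15\right)\right) 70 = \left(-31 + \left(\left(0 + 9\right) + 15\right)\right) 70 = \left(-31 + \left(9 + 15\right)\right) 70 = \left(-31 + 24\right) 70 = \left(-7\right) 70 = -490$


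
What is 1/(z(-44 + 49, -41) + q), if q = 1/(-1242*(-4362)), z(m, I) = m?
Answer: 5417604/27088021 ≈ 0.20000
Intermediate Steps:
q = 1/5417604 (q = -1/1242*(-1/4362) = 1/5417604 ≈ 1.8458e-7)
1/(z(-44 + 49, -41) + q) = 1/((-44 + 49) + 1/5417604) = 1/(5 + 1/5417604) = 1/(27088021/5417604) = 5417604/27088021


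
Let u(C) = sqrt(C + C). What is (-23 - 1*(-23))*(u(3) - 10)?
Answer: 0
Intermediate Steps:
u(C) = sqrt(2)*sqrt(C) (u(C) = sqrt(2*C) = sqrt(2)*sqrt(C))
(-23 - 1*(-23))*(u(3) - 10) = (-23 - 1*(-23))*(sqrt(2)*sqrt(3) - 10) = (-23 + 23)*(sqrt(6) - 10) = 0*(-10 + sqrt(6)) = 0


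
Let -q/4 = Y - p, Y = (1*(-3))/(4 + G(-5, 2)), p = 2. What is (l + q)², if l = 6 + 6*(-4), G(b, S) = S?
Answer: 64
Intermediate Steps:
l = -18 (l = 6 - 24 = -18)
Y = -½ (Y = (1*(-3))/(4 + 2) = -3/6 = -3*⅙ = -½ ≈ -0.50000)
q = 10 (q = -4*(-½ - 1*2) = -4*(-½ - 2) = -4*(-5/2) = 10)
(l + q)² = (-18 + 10)² = (-8)² = 64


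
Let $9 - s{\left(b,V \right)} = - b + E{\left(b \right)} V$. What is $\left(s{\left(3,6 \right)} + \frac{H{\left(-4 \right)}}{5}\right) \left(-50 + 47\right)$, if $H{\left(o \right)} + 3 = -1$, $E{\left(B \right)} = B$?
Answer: $\frac{102}{5} \approx 20.4$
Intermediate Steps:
$H{\left(o \right)} = -4$ ($H{\left(o \right)} = -3 - 1 = -4$)
$s{\left(b,V \right)} = 9 + b - V b$ ($s{\left(b,V \right)} = 9 - \left(- b + b V\right) = 9 - \left(- b + V b\right) = 9 + b - V b$)
$\left(s{\left(3,6 \right)} + \frac{H{\left(-4 \right)}}{5}\right) \left(-50 + 47\right) = \left(\left(9 + 3 - 6 \cdot 3\right) - \frac{4}{5}\right) \left(-50 + 47\right) = \left(\left(9 + 3 - 18\right) - \frac{4}{5}\right) \left(-3\right) = \left(-6 - \frac{4}{5}\right) \left(-3\right) = \left(- \frac{34}{5}\right) \left(-3\right) = \frac{102}{5}$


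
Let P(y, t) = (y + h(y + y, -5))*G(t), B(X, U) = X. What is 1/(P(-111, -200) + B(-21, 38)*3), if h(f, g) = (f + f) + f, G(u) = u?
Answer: 1/155337 ≈ 6.4376e-6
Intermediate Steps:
h(f, g) = 3*f (h(f, g) = 2*f + f = 3*f)
P(y, t) = 7*t*y (P(y, t) = (y + 3*(y + y))*t = (y + 3*(2*y))*t = (y + 6*y)*t = (7*y)*t = 7*t*y)
1/(P(-111, -200) + B(-21, 38)*3) = 1/(7*(-200)*(-111) - 21*3) = 1/(155400 - 63) = 1/155337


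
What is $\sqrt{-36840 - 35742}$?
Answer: $i \sqrt{72582} \approx 269.41 i$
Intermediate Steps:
$\sqrt{-36840 - 35742} = \sqrt{-72582} = i \sqrt{72582}$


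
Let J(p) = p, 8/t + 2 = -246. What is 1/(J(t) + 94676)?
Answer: 31/2934955 ≈ 1.0562e-5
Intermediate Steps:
t = -1/31 (t = 8/(-2 - 246) = 8/(-248) = 8*(-1/248) = -1/31 ≈ -0.032258)
1/(J(t) + 94676) = 1/(-1/31 + 94676) = 1/(2934955/31) = 31/2934955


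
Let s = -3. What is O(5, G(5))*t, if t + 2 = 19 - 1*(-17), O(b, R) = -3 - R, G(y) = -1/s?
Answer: -340/3 ≈ -113.33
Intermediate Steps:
G(y) = ⅓ (G(y) = -1/(-3) = -1*(-⅓) = ⅓)
t = 34 (t = -2 + (19 - 1*(-17)) = -2 + (19 + 17) = -2 + 36 = 34)
O(5, G(5))*t = (-3 - 1*⅓)*34 = (-3 - ⅓)*34 = -10/3*34 = -340/3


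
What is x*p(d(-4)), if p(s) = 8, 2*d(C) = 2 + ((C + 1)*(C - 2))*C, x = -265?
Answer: -2120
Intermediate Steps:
d(C) = 1 + C*(1 + C)*(-2 + C)/2 (d(C) = (2 + ((C + 1)*(C - 2))*C)/2 = (2 + ((1 + C)*(-2 + C))*C)/2 = (2 + C*(1 + C)*(-2 + C))/2 = 1 + C*(1 + C)*(-2 + C)/2)
x*p(d(-4)) = -265*8 = -2120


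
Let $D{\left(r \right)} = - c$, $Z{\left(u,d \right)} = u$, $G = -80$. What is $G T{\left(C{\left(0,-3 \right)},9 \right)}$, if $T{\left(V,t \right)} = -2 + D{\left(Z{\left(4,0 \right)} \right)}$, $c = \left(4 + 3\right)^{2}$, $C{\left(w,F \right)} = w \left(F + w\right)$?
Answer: $4080$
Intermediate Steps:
$c = 49$ ($c = 7^{2} = 49$)
$D{\left(r \right)} = -49$ ($D{\left(r \right)} = \left(-1\right) 49 = -49$)
$T{\left(V,t \right)} = -51$ ($T{\left(V,t \right)} = -2 - 49 = -51$)
$G T{\left(C{\left(0,-3 \right)},9 \right)} = \left(-80\right) \left(-51\right) = 4080$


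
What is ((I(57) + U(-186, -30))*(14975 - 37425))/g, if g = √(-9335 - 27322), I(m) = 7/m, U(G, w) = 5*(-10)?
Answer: -63825350*I*√4073/696483 ≈ -5848.4*I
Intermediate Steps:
U(G, w) = -50
g = 3*I*√4073 (g = √(-36657) = 3*I*√4073 ≈ 191.46*I)
((I(57) + U(-186, -30))*(14975 - 37425))/g = ((7/57 - 50)*(14975 - 37425))/((3*I*√4073)) = ((7*(1/57) - 50)*(-22450))*(-I*√4073/12219) = ((7/57 - 50)*(-22450))*(-I*√4073/12219) = (-2843/57*(-22450))*(-I*√4073/12219) = 63825350*(-I*√4073/12219)/57 = -63825350*I*√4073/696483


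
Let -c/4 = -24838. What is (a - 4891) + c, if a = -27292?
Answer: 67169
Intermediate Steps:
c = 99352 (c = -4*(-24838) = 99352)
(a - 4891) + c = (-27292 - 4891) + 99352 = -32183 + 99352 = 67169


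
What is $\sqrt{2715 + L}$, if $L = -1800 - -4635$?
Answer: $5 \sqrt{222} \approx 74.498$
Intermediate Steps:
$L = 2835$ ($L = -1800 + 4635 = 2835$)
$\sqrt{2715 + L} = \sqrt{2715 + 2835} = \sqrt{5550} = 5 \sqrt{222}$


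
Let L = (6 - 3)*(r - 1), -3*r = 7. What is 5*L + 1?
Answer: -49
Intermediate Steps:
r = -7/3 (r = -⅓*7 = -7/3 ≈ -2.3333)
L = -10 (L = (6 - 3)*(-7/3 - 1) = 3*(-10/3) = -10)
5*L + 1 = 5*(-10) + 1 = -50 + 1 = -49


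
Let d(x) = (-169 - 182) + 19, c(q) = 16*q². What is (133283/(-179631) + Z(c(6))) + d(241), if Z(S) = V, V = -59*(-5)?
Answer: -6779630/179631 ≈ -37.742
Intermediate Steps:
d(x) = -332 (d(x) = -351 + 19 = -332)
V = 295
Z(S) = 295
(133283/(-179631) + Z(c(6))) + d(241) = (133283/(-179631) + 295) - 332 = (133283*(-1/179631) + 295) - 332 = (-133283/179631 + 295) - 332 = 52857862/179631 - 332 = -6779630/179631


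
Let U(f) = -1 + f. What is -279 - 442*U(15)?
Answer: -6467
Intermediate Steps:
-279 - 442*U(15) = -279 - 442*(-1 + 15) = -279 - 442*14 = -279 - 6188 = -6467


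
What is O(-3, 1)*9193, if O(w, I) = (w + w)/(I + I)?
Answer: -27579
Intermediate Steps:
O(w, I) = w/I (O(w, I) = (2*w)/((2*I)) = (2*w)*(1/(2*I)) = w/I)
O(-3, 1)*9193 = -3/1*9193 = -3*1*9193 = -3*9193 = -27579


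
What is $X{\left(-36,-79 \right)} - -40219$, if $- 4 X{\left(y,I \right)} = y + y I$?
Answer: $39517$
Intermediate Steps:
$X{\left(y,I \right)} = - \frac{y}{4} - \frac{I y}{4}$ ($X{\left(y,I \right)} = - \frac{y + y I}{4} = - \frac{y + I y}{4} = - \frac{y}{4} - \frac{I y}{4}$)
$X{\left(-36,-79 \right)} - -40219 = \left(- \frac{1}{4}\right) \left(-36\right) \left(1 - 79\right) - -40219 = \left(- \frac{1}{4}\right) \left(-36\right) \left(-78\right) + 40219 = -702 + 40219 = 39517$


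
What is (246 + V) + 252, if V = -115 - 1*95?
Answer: 288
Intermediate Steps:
V = -210 (V = -115 - 95 = -210)
(246 + V) + 252 = (246 - 210) + 252 = 36 + 252 = 288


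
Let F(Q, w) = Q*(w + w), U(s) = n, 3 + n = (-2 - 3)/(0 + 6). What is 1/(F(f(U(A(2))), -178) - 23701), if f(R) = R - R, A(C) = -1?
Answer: -1/23701 ≈ -4.2192e-5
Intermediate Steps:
n = -23/6 (n = -3 + (-2 - 3)/(0 + 6) = -3 - 5/6 = -3 - 5*⅙ = -3 - ⅚ = -23/6 ≈ -3.8333)
U(s) = -23/6
f(R) = 0
F(Q, w) = 2*Q*w (F(Q, w) = Q*(2*w) = 2*Q*w)
1/(F(f(U(A(2))), -178) - 23701) = 1/(2*0*(-178) - 23701) = 1/(0 - 23701) = 1/(-23701) = -1/23701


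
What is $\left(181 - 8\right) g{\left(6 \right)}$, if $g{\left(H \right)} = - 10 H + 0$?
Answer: $-10380$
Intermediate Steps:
$g{\left(H \right)} = - 10 H$
$\left(181 - 8\right) g{\left(6 \right)} = \left(181 - 8\right) \left(\left(-10\right) 6\right) = \left(181 - 8\right) \left(-60\right) = 173 \left(-60\right) = -10380$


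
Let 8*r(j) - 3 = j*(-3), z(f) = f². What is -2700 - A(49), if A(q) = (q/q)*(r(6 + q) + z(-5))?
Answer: -10819/4 ≈ -2704.8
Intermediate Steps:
r(j) = 3/8 - 3*j/8 (r(j) = 3/8 + (j*(-3))/8 = 3/8 + (-3*j)/8 = 3/8 - 3*j/8)
A(q) = 185/8 - 3*q/8 (A(q) = (q/q)*((3/8 - 3*(6 + q)/8) + (-5)²) = 1*((3/8 + (-9/4 - 3*q/8)) + 25) = 1*((-15/8 - 3*q/8) + 25) = 1*(185/8 - 3*q/8) = 185/8 - 3*q/8)
-2700 - A(49) = -2700 - (185/8 - 3/8*49) = -2700 - (185/8 - 147/8) = -2700 - 1*19/4 = -2700 - 19/4 = -10819/4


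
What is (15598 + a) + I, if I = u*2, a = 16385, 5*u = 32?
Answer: 159979/5 ≈ 31996.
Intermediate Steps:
u = 32/5 (u = (⅕)*32 = 32/5 ≈ 6.4000)
I = 64/5 (I = (32/5)*2 = 64/5 ≈ 12.800)
(15598 + a) + I = (15598 + 16385) + 64/5 = 31983 + 64/5 = 159979/5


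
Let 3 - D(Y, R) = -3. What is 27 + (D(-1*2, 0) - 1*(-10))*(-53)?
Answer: -821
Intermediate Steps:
D(Y, R) = 6 (D(Y, R) = 3 - 1*(-3) = 3 + 3 = 6)
27 + (D(-1*2, 0) - 1*(-10))*(-53) = 27 + (6 - 1*(-10))*(-53) = 27 + (6 + 10)*(-53) = 27 + 16*(-53) = 27 - 848 = -821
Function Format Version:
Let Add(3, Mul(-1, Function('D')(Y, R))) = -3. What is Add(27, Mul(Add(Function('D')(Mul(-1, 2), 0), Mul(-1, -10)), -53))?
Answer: -821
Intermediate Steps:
Function('D')(Y, R) = 6 (Function('D')(Y, R) = Add(3, Mul(-1, -3)) = Add(3, 3) = 6)
Add(27, Mul(Add(Function('D')(Mul(-1, 2), 0), Mul(-1, -10)), -53)) = Add(27, Mul(Add(6, Mul(-1, -10)), -53)) = Add(27, Mul(Add(6, 10), -53)) = Add(27, Mul(16, -53)) = Add(27, -848) = -821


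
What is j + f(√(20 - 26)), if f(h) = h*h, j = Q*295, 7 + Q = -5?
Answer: -3546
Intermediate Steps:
Q = -12 (Q = -7 - 5 = -12)
j = -3540 (j = -12*295 = -3540)
f(h) = h²
j + f(√(20 - 26)) = -3540 + (√(20 - 26))² = -3540 + (√(-6))² = -3540 + (I*√6)² = -3540 - 6 = -3546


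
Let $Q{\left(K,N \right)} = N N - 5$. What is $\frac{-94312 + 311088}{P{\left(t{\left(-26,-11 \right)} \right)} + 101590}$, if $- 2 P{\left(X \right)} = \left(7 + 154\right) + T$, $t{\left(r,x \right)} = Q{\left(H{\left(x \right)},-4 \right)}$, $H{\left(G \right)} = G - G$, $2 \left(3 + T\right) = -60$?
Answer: $\frac{108388}{50763} \approx 2.1352$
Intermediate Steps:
$T = -33$ ($T = -3 + \frac{1}{2} \left(-60\right) = -3 - 30 = -33$)
$H{\left(G \right)} = 0$
$Q{\left(K,N \right)} = -5 + N^{2}$ ($Q{\left(K,N \right)} = N^{2} - 5 = -5 + N^{2}$)
$t{\left(r,x \right)} = 11$ ($t{\left(r,x \right)} = -5 + \left(-4\right)^{2} = -5 + 16 = 11$)
$P{\left(X \right)} = -64$ ($P{\left(X \right)} = - \frac{\left(7 + 154\right) - 33}{2} = - \frac{161 - 33}{2} = \left(- \frac{1}{2}\right) 128 = -64$)
$\frac{-94312 + 311088}{P{\left(t{\left(-26,-11 \right)} \right)} + 101590} = \frac{-94312 + 311088}{-64 + 101590} = \frac{216776}{101526} = 216776 \cdot \frac{1}{101526} = \frac{108388}{50763}$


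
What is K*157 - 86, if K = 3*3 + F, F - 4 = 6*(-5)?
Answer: -2755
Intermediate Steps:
F = -26 (F = 4 + 6*(-5) = 4 - 30 = -26)
K = -17 (K = 3*3 - 26 = 9 - 26 = -17)
K*157 - 86 = -17*157 - 86 = -2669 - 86 = -2755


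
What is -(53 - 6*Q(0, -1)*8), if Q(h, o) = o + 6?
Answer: 187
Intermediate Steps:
Q(h, o) = 6 + o
-(53 - 6*Q(0, -1)*8) = -(53 - 6*(6 - 1)*8) = -(53 - 6*5*8) = -(53 - 30*8) = -(53 - 240) = -1*(-187) = 187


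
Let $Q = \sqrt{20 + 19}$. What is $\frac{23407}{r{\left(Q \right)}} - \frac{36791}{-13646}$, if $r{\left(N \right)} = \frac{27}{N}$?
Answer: $\frac{36791}{13646} + \frac{23407 \sqrt{39}}{27} \approx 5416.6$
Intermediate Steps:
$Q = \sqrt{39} \approx 6.245$
$\frac{23407}{r{\left(Q \right)}} - \frac{36791}{-13646} = \frac{23407}{27 \frac{1}{\sqrt{39}}} - \frac{36791}{-13646} = \frac{23407}{27 \frac{\sqrt{39}}{39}} - - \frac{36791}{13646} = \frac{23407}{\frac{9}{13} \sqrt{39}} + \frac{36791}{13646} = 23407 \frac{\sqrt{39}}{27} + \frac{36791}{13646} = \frac{23407 \sqrt{39}}{27} + \frac{36791}{13646} = \frac{36791}{13646} + \frac{23407 \sqrt{39}}{27}$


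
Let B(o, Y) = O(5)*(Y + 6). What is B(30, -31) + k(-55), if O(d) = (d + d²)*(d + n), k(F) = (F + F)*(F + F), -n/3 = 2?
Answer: 12850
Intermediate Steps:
n = -6 (n = -3*2 = -6)
k(F) = 4*F² (k(F) = (2*F)*(2*F) = 4*F²)
O(d) = (-6 + d)*(d + d²) (O(d) = (d + d²)*(d - 6) = (d + d²)*(-6 + d) = (-6 + d)*(d + d²))
B(o, Y) = -180 - 30*Y (B(o, Y) = (5*(-6 + 5² - 5*5))*(Y + 6) = (5*(-6 + 25 - 25))*(6 + Y) = (5*(-6))*(6 + Y) = -30*(6 + Y) = -180 - 30*Y)
B(30, -31) + k(-55) = (-180 - 30*(-31)) + 4*(-55)² = (-180 + 930) + 4*3025 = 750 + 12100 = 12850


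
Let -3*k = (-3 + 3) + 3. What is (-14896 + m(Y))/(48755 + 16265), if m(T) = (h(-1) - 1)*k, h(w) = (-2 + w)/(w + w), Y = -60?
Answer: -29793/130040 ≈ -0.22911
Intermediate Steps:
k = -1 (k = -((-3 + 3) + 3)/3 = -(0 + 3)/3 = -1/3*3 = -1)
h(w) = (-2 + w)/(2*w) (h(w) = (-2 + w)/((2*w)) = (-2 + w)*(1/(2*w)) = (-2 + w)/(2*w))
m(T) = -1/2 (m(T) = ((1/2)*(-2 - 1)/(-1) - 1)*(-1) = ((1/2)*(-1)*(-3) - 1)*(-1) = (3/2 - 1)*(-1) = (1/2)*(-1) = -1/2)
(-14896 + m(Y))/(48755 + 16265) = (-14896 - 1/2)/(48755 + 16265) = -29793/2/65020 = -29793/2*1/65020 = -29793/130040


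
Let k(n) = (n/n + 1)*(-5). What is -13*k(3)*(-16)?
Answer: -2080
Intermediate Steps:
k(n) = -10 (k(n) = (1 + 1)*(-5) = 2*(-5) = -10)
-13*k(3)*(-16) = -13*(-10)*(-16) = 130*(-16) = -2080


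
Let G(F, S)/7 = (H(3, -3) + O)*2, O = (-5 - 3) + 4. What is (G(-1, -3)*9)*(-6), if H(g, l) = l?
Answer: 5292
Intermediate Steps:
O = -4 (O = -8 + 4 = -4)
G(F, S) = -98 (G(F, S) = 7*((-3 - 4)*2) = 7*(-7*2) = 7*(-14) = -98)
(G(-1, -3)*9)*(-6) = -98*9*(-6) = -882*(-6) = 5292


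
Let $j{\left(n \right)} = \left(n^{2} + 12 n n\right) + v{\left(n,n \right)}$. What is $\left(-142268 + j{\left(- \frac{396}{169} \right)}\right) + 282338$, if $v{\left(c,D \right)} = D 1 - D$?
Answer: $\frac{307890606}{2197} \approx 1.4014 \cdot 10^{5}$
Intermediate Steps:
$v{\left(c,D \right)} = 0$ ($v{\left(c,D \right)} = D - D = 0$)
$j{\left(n \right)} = 13 n^{2}$ ($j{\left(n \right)} = \left(n^{2} + 12 n n\right) + 0 = \left(n^{2} + 12 n^{2}\right) + 0 = 13 n^{2} + 0 = 13 n^{2}$)
$\left(-142268 + j{\left(- \frac{396}{169} \right)}\right) + 282338 = \left(-142268 + 13 \left(- \frac{396}{169}\right)^{2}\right) + 282338 = \left(-142268 + 13 \cdot \frac{156816}{28561}\right) + 282338 = \left(-142268 + \frac{156816}{2197}\right) + 282338 = - \frac{312405980}{2197} + 282338 = \frac{307890606}{2197}$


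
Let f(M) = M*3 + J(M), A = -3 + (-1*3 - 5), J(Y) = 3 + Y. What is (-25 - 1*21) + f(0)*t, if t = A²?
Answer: 317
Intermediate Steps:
A = -11 (A = -3 + (-3 - 5) = -3 - 8 = -11)
f(M) = 3 + 4*M (f(M) = M*3 + (3 + M) = 3*M + (3 + M) = 3 + 4*M)
t = 121 (t = (-11)² = 121)
(-25 - 1*21) + f(0)*t = (-25 - 1*21) + (3 + 4*0)*121 = (-25 - 21) + (3 + 0)*121 = -46 + 3*121 = -46 + 363 = 317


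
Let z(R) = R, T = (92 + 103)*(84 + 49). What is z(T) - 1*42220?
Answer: -16285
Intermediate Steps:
T = 25935 (T = 195*133 = 25935)
z(T) - 1*42220 = 25935 - 1*42220 = 25935 - 42220 = -16285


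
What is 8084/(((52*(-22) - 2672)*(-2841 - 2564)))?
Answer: 43/109710 ≈ 0.00039194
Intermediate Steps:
8084/(((52*(-22) - 2672)*(-2841 - 2564))) = 8084/(((-1144 - 2672)*(-5405))) = 8084/((-3816*(-5405))) = 8084/20625480 = 8084*(1/20625480) = 43/109710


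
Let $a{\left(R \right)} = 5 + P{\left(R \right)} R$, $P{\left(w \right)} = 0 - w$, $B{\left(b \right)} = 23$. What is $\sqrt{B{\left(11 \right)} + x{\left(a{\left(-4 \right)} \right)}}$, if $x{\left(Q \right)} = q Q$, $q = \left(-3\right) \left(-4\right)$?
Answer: $i \sqrt{109} \approx 10.44 i$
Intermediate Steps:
$q = 12$
$P{\left(w \right)} = - w$
$a{\left(R \right)} = 5 - R^{2}$ ($a{\left(R \right)} = 5 + - R R = 5 - R^{2}$)
$x{\left(Q \right)} = 12 Q$
$\sqrt{B{\left(11 \right)} + x{\left(a{\left(-4 \right)} \right)}} = \sqrt{23 + 12 \left(5 - \left(-4\right)^{2}\right)} = \sqrt{23 + 12 \left(5 - 16\right)} = \sqrt{23 + 12 \left(-11\right)} = \sqrt{23 - 132} = \sqrt{-109} = i \sqrt{109}$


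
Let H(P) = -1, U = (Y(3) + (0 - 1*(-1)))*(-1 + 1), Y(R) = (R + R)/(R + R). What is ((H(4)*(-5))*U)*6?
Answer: 0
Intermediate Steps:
Y(R) = 1 (Y(R) = (2*R)/((2*R)) = (2*R)*(1/(2*R)) = 1)
U = 0 (U = (1 + (0 - 1*(-1)))*(-1 + 1) = (1 + (0 + 1))*0 = (1 + 1)*0 = 2*0 = 0)
((H(4)*(-5))*U)*6 = (-1*(-5)*0)*6 = (5*0)*6 = 0*6 = 0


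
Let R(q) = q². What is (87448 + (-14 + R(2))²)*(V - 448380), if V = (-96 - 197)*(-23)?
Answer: -38664786268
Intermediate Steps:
V = 6739 (V = -293*(-23) = 6739)
(87448 + (-14 + R(2))²)*(V - 448380) = (87448 + (-14 + 2²)²)*(6739 - 448380) = (87448 + (-14 + 4)²)*(-441641) = (87448 + (-10)²)*(-441641) = (87448 + 100)*(-441641) = 87548*(-441641) = -38664786268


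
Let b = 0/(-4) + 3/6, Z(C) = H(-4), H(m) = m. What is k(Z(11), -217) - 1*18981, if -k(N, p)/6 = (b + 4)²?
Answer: -38205/2 ≈ -19103.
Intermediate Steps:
Z(C) = -4
b = ½ (b = 0*(-¼) + 3*(⅙) = 0 + ½ = ½ ≈ 0.50000)
k(N, p) = -243/2 (k(N, p) = -6*(½ + 4)² = -6*(9/2)² = -6*81/4 = -243/2)
k(Z(11), -217) - 1*18981 = -243/2 - 1*18981 = -243/2 - 18981 = -38205/2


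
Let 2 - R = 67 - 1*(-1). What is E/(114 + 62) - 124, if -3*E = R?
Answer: -991/8 ≈ -123.88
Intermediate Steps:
R = -66 (R = 2 - (67 - 1*(-1)) = 2 - (67 + 1) = 2 - 1*68 = 2 - 68 = -66)
E = 22 (E = -1/3*(-66) = 22)
E/(114 + 62) - 124 = 22/(114 + 62) - 124 = 22/176 - 124 = (1/176)*22 - 124 = 1/8 - 124 = -991/8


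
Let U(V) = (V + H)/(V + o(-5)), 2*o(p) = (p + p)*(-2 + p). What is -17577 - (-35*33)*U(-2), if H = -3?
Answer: -17752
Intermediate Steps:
o(p) = p*(-2 + p) (o(p) = ((p + p)*(-2 + p))/2 = ((2*p)*(-2 + p))/2 = (2*p*(-2 + p))/2 = p*(-2 + p))
U(V) = (-3 + V)/(35 + V) (U(V) = (V - 3)/(V - 5*(-2 - 5)) = (-3 + V)/(V - 5*(-7)) = (-3 + V)/(V + 35) = (-3 + V)/(35 + V))
-17577 - (-35*33)*U(-2) = -17577 - (-35*33)*(-3 - 2)/(35 - 2) = -17577 - (-1155)*-5/33 = -17577 - (-1155)*(1/33)*(-5) = -17577 - (-1155)*(-5)/33 = -17577 - 1*175 = -17577 - 175 = -17752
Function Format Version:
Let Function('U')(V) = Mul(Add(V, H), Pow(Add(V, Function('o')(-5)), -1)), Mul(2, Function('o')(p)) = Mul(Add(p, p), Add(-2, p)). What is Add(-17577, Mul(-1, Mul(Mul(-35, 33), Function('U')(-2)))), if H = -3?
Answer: -17752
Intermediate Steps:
Function('o')(p) = Mul(p, Add(-2, p)) (Function('o')(p) = Mul(Rational(1, 2), Mul(Add(p, p), Add(-2, p))) = Mul(Rational(1, 2), Mul(Mul(2, p), Add(-2, p))) = Mul(Rational(1, 2), Mul(2, p, Add(-2, p))) = Mul(p, Add(-2, p)))
Function('U')(V) = Mul(Pow(Add(35, V), -1), Add(-3, V)) (Function('U')(V) = Mul(Add(V, -3), Pow(Add(V, Mul(-5, Add(-2, -5))), -1)) = Mul(Add(-3, V), Pow(Add(V, Mul(-5, -7)), -1)) = Mul(Add(-3, V), Pow(Add(V, 35), -1)) = Mul(Add(-3, V), Pow(Add(35, V), -1)) = Mul(Pow(Add(35, V), -1), Add(-3, V)))
Add(-17577, Mul(-1, Mul(Mul(-35, 33), Function('U')(-2)))) = Add(-17577, Mul(-1, Mul(Mul(-35, 33), Mul(Pow(Add(35, -2), -1), Add(-3, -2))))) = Add(-17577, Mul(-1, Mul(-1155, Mul(Pow(33, -1), -5)))) = Add(-17577, Mul(-1, Mul(-1155, Mul(Rational(1, 33), -5)))) = Add(-17577, Mul(-1, Mul(-1155, Rational(-5, 33)))) = Add(-17577, Mul(-1, 175)) = Add(-17577, -175) = -17752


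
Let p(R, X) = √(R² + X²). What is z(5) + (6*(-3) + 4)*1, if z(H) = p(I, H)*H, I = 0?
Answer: 11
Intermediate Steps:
z(H) = H*√(H²) (z(H) = √(0² + H²)*H = √(0 + H²)*H = √(H²)*H = H*√(H²))
z(5) + (6*(-3) + 4)*1 = 5*√(5²) + (6*(-3) + 4)*1 = 5*√25 + (-18 + 4)*1 = 5*5 - 14*1 = 25 - 14 = 11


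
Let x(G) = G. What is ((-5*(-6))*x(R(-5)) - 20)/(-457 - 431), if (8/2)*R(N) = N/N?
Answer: 25/1776 ≈ 0.014077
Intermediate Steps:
R(N) = ¼ (R(N) = (N/N)/4 = (¼)*1 = ¼)
((-5*(-6))*x(R(-5)) - 20)/(-457 - 431) = (-5*(-6)*(¼) - 20)/(-457 - 431) = (30*(¼) - 20)/(-888) = (15/2 - 20)*(-1/888) = -25/2*(-1/888) = 25/1776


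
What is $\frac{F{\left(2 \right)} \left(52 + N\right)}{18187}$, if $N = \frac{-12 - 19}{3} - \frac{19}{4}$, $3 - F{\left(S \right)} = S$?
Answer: $\frac{443}{218244} \approx 0.0020298$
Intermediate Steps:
$F{\left(S \right)} = 3 - S$
$N = - \frac{181}{12}$ ($N = \left(-31\right) \frac{1}{3} - \frac{19}{4} = - \frac{31}{3} - \frac{19}{4} = - \frac{181}{12} \approx -15.083$)
$\frac{F{\left(2 \right)} \left(52 + N\right)}{18187} = \frac{\left(3 - 2\right) \left(52 - \frac{181}{12}\right)}{18187} = \left(3 - 2\right) \frac{443}{12} \cdot \frac{1}{18187} = 1 \cdot \frac{443}{12} \cdot \frac{1}{18187} = \frac{443}{12} \cdot \frac{1}{18187} = \frac{443}{218244}$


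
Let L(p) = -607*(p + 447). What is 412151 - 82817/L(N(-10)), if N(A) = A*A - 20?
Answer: 131842654056/319889 ≈ 4.1215e+5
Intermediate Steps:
N(A) = -20 + A² (N(A) = A² - 20 = -20 + A²)
L(p) = -271329 - 607*p (L(p) = -607*(447 + p) = -271329 - 607*p)
412151 - 82817/L(N(-10)) = 412151 - 82817/(-271329 - 607*(-20 + (-10)²)) = 412151 - 82817/(-271329 - 607*(-20 + 100)) = 412151 - 82817/(-271329 - 607*80) = 412151 - 82817/(-271329 - 48560) = 412151 - 82817/(-319889) = 412151 - 82817*(-1)/319889 = 412151 - 1*(-82817/319889) = 412151 + 82817/319889 = 131842654056/319889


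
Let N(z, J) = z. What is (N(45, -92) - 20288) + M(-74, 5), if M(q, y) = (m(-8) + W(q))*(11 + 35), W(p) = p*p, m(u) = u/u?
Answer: 231699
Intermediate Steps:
m(u) = 1
W(p) = p**2
M(q, y) = 46 + 46*q**2 (M(q, y) = (1 + q**2)*(11 + 35) = (1 + q**2)*46 = 46 + 46*q**2)
(N(45, -92) - 20288) + M(-74, 5) = (45 - 20288) + (46 + 46*(-74)**2) = -20243 + (46 + 46*5476) = -20243 + (46 + 251896) = -20243 + 251942 = 231699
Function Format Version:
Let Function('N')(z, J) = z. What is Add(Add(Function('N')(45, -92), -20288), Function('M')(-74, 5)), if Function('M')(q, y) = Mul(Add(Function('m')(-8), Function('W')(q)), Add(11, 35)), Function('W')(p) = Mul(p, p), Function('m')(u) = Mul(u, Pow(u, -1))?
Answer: 231699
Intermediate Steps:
Function('m')(u) = 1
Function('W')(p) = Pow(p, 2)
Function('M')(q, y) = Add(46, Mul(46, Pow(q, 2))) (Function('M')(q, y) = Mul(Add(1, Pow(q, 2)), Add(11, 35)) = Mul(Add(1, Pow(q, 2)), 46) = Add(46, Mul(46, Pow(q, 2))))
Add(Add(Function('N')(45, -92), -20288), Function('M')(-74, 5)) = Add(Add(45, -20288), Add(46, Mul(46, Pow(-74, 2)))) = Add(-20243, Add(46, Mul(46, 5476))) = Add(-20243, Add(46, 251896)) = Add(-20243, 251942) = 231699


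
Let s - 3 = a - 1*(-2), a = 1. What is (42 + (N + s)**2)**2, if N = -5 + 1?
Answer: 2116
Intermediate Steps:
s = 6 (s = 3 + (1 - 1*(-2)) = 3 + (1 + 2) = 3 + 3 = 6)
N = -4
(42 + (N + s)**2)**2 = (42 + (-4 + 6)**2)**2 = (42 + 2**2)**2 = (42 + 4)**2 = 46**2 = 2116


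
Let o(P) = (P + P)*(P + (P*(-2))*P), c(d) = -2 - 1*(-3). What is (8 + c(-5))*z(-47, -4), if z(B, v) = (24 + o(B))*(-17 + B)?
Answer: -241766784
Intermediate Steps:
c(d) = 1 (c(d) = -2 + 3 = 1)
o(P) = 2*P*(P - 2*P²) (o(P) = (2*P)*(P + (-2*P)*P) = (2*P)*(P - 2*P²) = 2*P*(P - 2*P²))
z(B, v) = (-17 + B)*(24 + B²*(2 - 4*B)) (z(B, v) = (24 + B²*(2 - 4*B))*(-17 + B) = (-17 + B)*(24 + B²*(2 - 4*B)))
(8 + c(-5))*z(-47, -4) = (8 + 1)*(-408 - 34*(-47)² - 4*(-47)⁴ + 24*(-47) + 70*(-47)³) = 9*(-408 - 34*2209 - 4*4879681 - 1128 + 70*(-103823)) = 9*(-408 - 75106 - 19518724 - 1128 - 7267610) = 9*(-26862976) = -241766784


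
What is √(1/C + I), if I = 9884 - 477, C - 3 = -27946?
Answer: 10*√73450913914/27943 ≈ 96.990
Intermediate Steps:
C = -27943 (C = 3 - 27946 = -27943)
I = 9407
√(1/C + I) = √(1/(-27943) + 9407) = √(-1/27943 + 9407) = √(262859800/27943) = 10*√73450913914/27943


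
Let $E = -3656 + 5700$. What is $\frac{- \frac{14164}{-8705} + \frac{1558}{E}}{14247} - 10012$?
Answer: $- \frac{141000749042093}{14083175330} \approx -10012.0$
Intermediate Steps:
$E = 2044$
$\frac{- \frac{14164}{-8705} + \frac{1558}{E}}{14247} - 10012 = \frac{- \frac{14164}{-8705} + \frac{1558}{2044}}{14247} - 10012 = \left(\left(-14164\right) \left(- \frac{1}{8705}\right) + 1558 \cdot \frac{1}{2044}\right) \frac{1}{14247} - 10012 = \left(\frac{14164}{8705} + \frac{779}{1022}\right) \frac{1}{14247} - 10012 = \frac{21256803}{8896510} \cdot \frac{1}{14247} - 10012 = \frac{2361867}{14083175330} - 10012 = - \frac{141000749042093}{14083175330}$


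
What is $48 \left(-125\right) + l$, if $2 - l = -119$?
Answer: $-5879$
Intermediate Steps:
$l = 121$ ($l = 2 - -119 = 2 + 119 = 121$)
$48 \left(-125\right) + l = 48 \left(-125\right) + 121 = -6000 + 121 = -5879$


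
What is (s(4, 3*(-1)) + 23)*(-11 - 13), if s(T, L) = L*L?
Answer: -768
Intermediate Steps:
s(T, L) = L**2
(s(4, 3*(-1)) + 23)*(-11 - 13) = ((3*(-1))**2 + 23)*(-11 - 13) = ((-3)**2 + 23)*(-24) = (9 + 23)*(-24) = 32*(-24) = -768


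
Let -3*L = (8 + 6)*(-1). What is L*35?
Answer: 490/3 ≈ 163.33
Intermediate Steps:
L = 14/3 (L = -(8 + 6)*(-1)/3 = -14*(-1)/3 = -⅓*(-14) = 14/3 ≈ 4.6667)
L*35 = (14/3)*35 = 490/3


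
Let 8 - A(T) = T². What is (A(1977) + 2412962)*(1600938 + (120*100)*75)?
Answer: -3740300334342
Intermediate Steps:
A(T) = 8 - T²
(A(1977) + 2412962)*(1600938 + (120*100)*75) = ((8 - 1*1977²) + 2412962)*(1600938 + (120*100)*75) = ((8 - 1*3908529) + 2412962)*(1600938 + 12000*75) = ((8 - 3908529) + 2412962)*(1600938 + 900000) = (-3908521 + 2412962)*2500938 = -1495559*2500938 = -3740300334342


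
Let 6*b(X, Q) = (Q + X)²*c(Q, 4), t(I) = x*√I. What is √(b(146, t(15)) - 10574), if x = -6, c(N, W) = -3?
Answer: √(-21502 + 876*√15) ≈ 134.57*I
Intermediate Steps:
t(I) = -6*√I
b(X, Q) = -(Q + X)²/2 (b(X, Q) = ((Q + X)²*(-3))/6 = (-3*(Q + X)²)/6 = -(Q + X)²/2)
√(b(146, t(15)) - 10574) = √(-(-6*√15 + 146)²/2 - 10574) = √(-(146 - 6*√15)²/2 - 10574) = √(-10574 - (146 - 6*√15)²/2)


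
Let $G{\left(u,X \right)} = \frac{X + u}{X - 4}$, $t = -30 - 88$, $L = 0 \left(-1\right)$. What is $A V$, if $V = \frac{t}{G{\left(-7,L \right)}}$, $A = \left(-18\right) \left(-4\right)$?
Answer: $- \frac{33984}{7} \approx -4854.9$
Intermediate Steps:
$L = 0$
$t = -118$ ($t = -30 - 88 = -118$)
$G{\left(u,X \right)} = \frac{X + u}{-4 + X}$
$A = 72$
$V = - \frac{472}{7}$ ($V = - \frac{118}{\frac{1}{-4 + 0} \left(0 - 7\right)} = - \frac{118}{\frac{1}{-4} \left(-7\right)} = - \frac{118}{\left(- \frac{1}{4}\right) \left(-7\right)} = - \frac{118}{\frac{7}{4}} = \left(-118\right) \frac{4}{7} = - \frac{472}{7} \approx -67.429$)
$A V = 72 \left(- \frac{472}{7}\right) = - \frac{33984}{7}$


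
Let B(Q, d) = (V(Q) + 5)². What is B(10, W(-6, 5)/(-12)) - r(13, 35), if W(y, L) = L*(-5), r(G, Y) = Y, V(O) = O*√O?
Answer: 990 + 100*√10 ≈ 1306.2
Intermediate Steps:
V(O) = O^(3/2)
W(y, L) = -5*L
B(Q, d) = (5 + Q^(3/2))² (B(Q, d) = (Q^(3/2) + 5)² = (5 + Q^(3/2))²)
B(10, W(-6, 5)/(-12)) - r(13, 35) = (5 + 10^(3/2))² - 1*35 = (5 + 10*√10)² - 35 = -35 + (5 + 10*√10)²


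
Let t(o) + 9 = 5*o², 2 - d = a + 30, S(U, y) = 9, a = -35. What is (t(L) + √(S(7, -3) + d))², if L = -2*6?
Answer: 511225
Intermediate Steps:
d = 7 (d = 2 - (-35 + 30) = 2 - 1*(-5) = 2 + 5 = 7)
L = -12
t(o) = -9 + 5*o²
(t(L) + √(S(7, -3) + d))² = ((-9 + 5*(-12)²) + √(9 + 7))² = ((-9 + 5*144) + √16)² = ((-9 + 720) + 4)² = (711 + 4)² = 715² = 511225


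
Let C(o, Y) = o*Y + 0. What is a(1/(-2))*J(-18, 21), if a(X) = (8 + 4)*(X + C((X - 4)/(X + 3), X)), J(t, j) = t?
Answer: -432/5 ≈ -86.400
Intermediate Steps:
C(o, Y) = Y*o (C(o, Y) = Y*o + 0 = Y*o)
a(X) = 12*X + 12*X*(-4 + X)/(3 + X) (a(X) = (8 + 4)*(X + X*((X - 4)/(X + 3))) = 12*(X + X*((-4 + X)/(3 + X))) = 12*(X + X*(-4 + X)/(3 + X)) = 12*X + 12*X*(-4 + X)/(3 + X))
a(1/(-2))*J(-18, 21) = (12*(-1 + 2/(-2))/(-2*(3 + 1/(-2))))*(-18) = (12*(-½)*(-1 + 2*(-½))/(3 - ½))*(-18) = (12*(-½)*(-1 - 1)/(5/2))*(-18) = (12*(-½)*(⅖)*(-2))*(-18) = (24/5)*(-18) = -432/5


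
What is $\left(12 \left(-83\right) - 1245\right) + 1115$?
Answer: $-1126$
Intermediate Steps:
$\left(12 \left(-83\right) - 1245\right) + 1115 = \left(-996 - 1245\right) + 1115 = -2241 + 1115 = -1126$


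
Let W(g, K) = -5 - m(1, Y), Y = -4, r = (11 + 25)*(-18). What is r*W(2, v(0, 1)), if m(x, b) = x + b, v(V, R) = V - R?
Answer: 1296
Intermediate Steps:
r = -648 (r = 36*(-18) = -648)
m(x, b) = b + x
W(g, K) = -2 (W(g, K) = -5 - (-4 + 1) = -5 - 1*(-3) = -5 + 3 = -2)
r*W(2, v(0, 1)) = -648*(-2) = 1296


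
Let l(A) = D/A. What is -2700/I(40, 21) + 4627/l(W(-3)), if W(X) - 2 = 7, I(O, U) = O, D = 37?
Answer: 78291/74 ≈ 1058.0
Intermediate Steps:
W(X) = 9 (W(X) = 2 + 7 = 9)
l(A) = 37/A
-2700/I(40, 21) + 4627/l(W(-3)) = -2700/40 + 4627/((37/9)) = -2700*1/40 + 4627/((37*(1/9))) = -135/2 + 4627/(37/9) = -135/2 + 4627*(9/37) = -135/2 + 41643/37 = 78291/74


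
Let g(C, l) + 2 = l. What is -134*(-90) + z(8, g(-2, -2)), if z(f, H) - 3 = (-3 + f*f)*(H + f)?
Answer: 12307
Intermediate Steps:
g(C, l) = -2 + l
z(f, H) = 3 + (-3 + f²)*(H + f) (z(f, H) = 3 + (-3 + f*f)*(H + f) = 3 + (-3 + f²)*(H + f))
-134*(-90) + z(8, g(-2, -2)) = -134*(-90) + (3 + 8³ - 3*(-2 - 2) - 3*8 + (-2 - 2)*8²) = 12060 + (3 + 512 - 3*(-4) - 24 - 4*64) = 12060 + (3 + 512 + 12 - 24 - 256) = 12060 + 247 = 12307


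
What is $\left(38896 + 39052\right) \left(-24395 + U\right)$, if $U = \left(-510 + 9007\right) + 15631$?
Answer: $-20812116$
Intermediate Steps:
$U = 24128$ ($U = 8497 + 15631 = 24128$)
$\left(38896 + 39052\right) \left(-24395 + U\right) = \left(38896 + 39052\right) \left(-24395 + 24128\right) = 77948 \left(-267\right) = -20812116$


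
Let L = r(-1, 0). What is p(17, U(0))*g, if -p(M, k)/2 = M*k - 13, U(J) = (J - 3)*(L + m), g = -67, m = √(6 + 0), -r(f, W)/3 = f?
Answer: -22244 - 6834*√6 ≈ -38984.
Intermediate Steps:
r(f, W) = -3*f
m = √6 ≈ 2.4495
L = 3 (L = -3*(-1) = 3)
U(J) = (-3 + J)*(3 + √6) (U(J) = (J - 3)*(3 + √6) = (-3 + J)*(3 + √6))
p(M, k) = 26 - 2*M*k (p(M, k) = -2*(M*k - 13) = -2*(-13 + M*k) = 26 - 2*M*k)
p(17, U(0))*g = (26 - 2*17*(-9 - 3*√6 + 3*0 + 0*√6))*(-67) = (26 - 2*17*(-9 - 3*√6 + 0 + 0))*(-67) = (26 - 2*17*(-9 - 3*√6))*(-67) = (26 + (306 + 102*√6))*(-67) = (332 + 102*√6)*(-67) = -22244 - 6834*√6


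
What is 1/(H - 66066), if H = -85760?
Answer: -1/151826 ≈ -6.5865e-6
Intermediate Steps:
1/(H - 66066) = 1/(-85760 - 66066) = 1/(-151826) = -1/151826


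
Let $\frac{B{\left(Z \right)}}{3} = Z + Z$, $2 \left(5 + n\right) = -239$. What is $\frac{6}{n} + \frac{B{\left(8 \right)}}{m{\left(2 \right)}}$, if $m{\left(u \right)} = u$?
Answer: $\frac{1988}{83} \approx 23.952$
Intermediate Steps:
$n = - \frac{249}{2}$ ($n = -5 + \frac{1}{2} \left(-239\right) = -5 - \frac{239}{2} = - \frac{249}{2} \approx -124.5$)
$B{\left(Z \right)} = 6 Z$ ($B{\left(Z \right)} = 3 \left(Z + Z\right) = 3 \cdot 2 Z = 6 Z$)
$\frac{6}{n} + \frac{B{\left(8 \right)}}{m{\left(2 \right)}} = \frac{6}{- \frac{249}{2}} + \frac{6 \cdot 8}{2} = 6 \left(- \frac{2}{249}\right) + 48 \cdot \frac{1}{2} = - \frac{4}{83} + 24 = \frac{1988}{83}$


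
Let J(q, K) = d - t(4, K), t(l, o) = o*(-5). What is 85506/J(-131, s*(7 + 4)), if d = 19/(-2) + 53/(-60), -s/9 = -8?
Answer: 5130360/236977 ≈ 21.649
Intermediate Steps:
s = 72 (s = -9*(-8) = 72)
d = -623/60 (d = 19*(-½) + 53*(-1/60) = -19/2 - 53/60 = -623/60 ≈ -10.383)
t(l, o) = -5*o
J(q, K) = -623/60 + 5*K (J(q, K) = -623/60 - (-5)*K = -623/60 + 5*K)
85506/J(-131, s*(7 + 4)) = 85506/(-623/60 + 5*(72*(7 + 4))) = 85506/(-623/60 + 5*(72*11)) = 85506/(-623/60 + 5*792) = 85506/(-623/60 + 3960) = 85506/(236977/60) = 85506*(60/236977) = 5130360/236977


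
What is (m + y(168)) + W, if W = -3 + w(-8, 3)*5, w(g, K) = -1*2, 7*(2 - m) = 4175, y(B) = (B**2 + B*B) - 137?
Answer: 389925/7 ≈ 55704.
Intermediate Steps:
y(B) = -137 + 2*B**2 (y(B) = (B**2 + B**2) - 137 = 2*B**2 - 137 = -137 + 2*B**2)
m = -4161/7 (m = 2 - 1/7*4175 = 2 - 4175/7 = -4161/7 ≈ -594.43)
w(g, K) = -2
W = -13 (W = -3 - 2*5 = -3 - 10 = -13)
(m + y(168)) + W = (-4161/7 + (-137 + 2*168**2)) - 13 = (-4161/7 + (-137 + 2*28224)) - 13 = (-4161/7 + (-137 + 56448)) - 13 = (-4161/7 + 56311) - 13 = 390016/7 - 13 = 389925/7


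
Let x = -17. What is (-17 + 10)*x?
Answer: 119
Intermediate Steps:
(-17 + 10)*x = (-17 + 10)*(-17) = -7*(-17) = 119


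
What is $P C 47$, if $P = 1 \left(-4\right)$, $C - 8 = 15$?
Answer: $-4324$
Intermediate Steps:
$C = 23$ ($C = 8 + 15 = 23$)
$P = -4$
$P C 47 = \left(-4\right) 23 \cdot 47 = \left(-92\right) 47 = -4324$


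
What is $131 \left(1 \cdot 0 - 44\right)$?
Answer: $-5764$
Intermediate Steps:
$131 \left(1 \cdot 0 - 44\right) = 131 \left(0 - 44\right) = 131 \left(-44\right) = -5764$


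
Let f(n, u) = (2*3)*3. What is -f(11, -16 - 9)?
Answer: -18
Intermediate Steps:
f(n, u) = 18 (f(n, u) = 6*3 = 18)
-f(11, -16 - 9) = -1*18 = -18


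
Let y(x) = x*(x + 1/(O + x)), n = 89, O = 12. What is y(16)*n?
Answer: 159844/7 ≈ 22835.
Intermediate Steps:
y(x) = x*(x + 1/(12 + x))
y(16)*n = (16*(1 + 16² + 12*16)/(12 + 16))*89 = (16*(1 + 256 + 192)/28)*89 = (16*(1/28)*449)*89 = (1796/7)*89 = 159844/7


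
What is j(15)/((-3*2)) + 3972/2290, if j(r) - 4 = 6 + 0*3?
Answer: 233/3435 ≈ 0.067831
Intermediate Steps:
j(r) = 10 (j(r) = 4 + (6 + 0*3) = 4 + (6 + 0) = 4 + 6 = 10)
j(15)/((-3*2)) + 3972/2290 = 10/((-3*2)) + 3972/2290 = 10/(-6) + 3972*(1/2290) = 10*(-⅙) + 1986/1145 = -5/3 + 1986/1145 = 233/3435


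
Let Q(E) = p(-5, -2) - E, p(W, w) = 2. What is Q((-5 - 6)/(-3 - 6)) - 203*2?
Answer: -3647/9 ≈ -405.22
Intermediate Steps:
Q(E) = 2 - E
Q((-5 - 6)/(-3 - 6)) - 203*2 = (2 - (-5 - 6)/(-3 - 6)) - 203*2 = (2 - (-11)/(-9)) - 29*14 = (2 - (-11)*(-1)/9) - 406 = (2 - 1*11/9) - 406 = (2 - 11/9) - 406 = 7/9 - 406 = -3647/9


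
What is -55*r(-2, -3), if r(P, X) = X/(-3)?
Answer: -55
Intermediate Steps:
r(P, X) = -X/3 (r(P, X) = X*(-⅓) = -X/3)
-55*r(-2, -3) = -(-55)*(-3)/3 = -55*1 = -55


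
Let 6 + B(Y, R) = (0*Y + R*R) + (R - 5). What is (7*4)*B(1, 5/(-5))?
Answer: -308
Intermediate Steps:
B(Y, R) = -11 + R + R**2 (B(Y, R) = -6 + ((0*Y + R*R) + (R - 5)) = -6 + ((0 + R**2) + (-5 + R)) = -6 + (R**2 + (-5 + R)) = -6 + (-5 + R + R**2) = -11 + R + R**2)
(7*4)*B(1, 5/(-5)) = (7*4)*(-11 + 5/(-5) + (5/(-5))**2) = 28*(-11 + 5*(-1/5) + (5*(-1/5))**2) = 28*(-11 - 1 + (-1)**2) = 28*(-11 - 1 + 1) = 28*(-11) = -308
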